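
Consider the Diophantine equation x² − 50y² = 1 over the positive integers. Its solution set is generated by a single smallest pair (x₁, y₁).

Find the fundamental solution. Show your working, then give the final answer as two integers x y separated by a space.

99 14

√50 → a₀=7, period (14); ℓ=1 odd so k=1
i=0: a=7 ⇒ p=7, q=1
i=1: a=14 ⇒ p=99, q=14
→ (99, 14).  Check: 99²=9801, 50·14²=9800, difference 1.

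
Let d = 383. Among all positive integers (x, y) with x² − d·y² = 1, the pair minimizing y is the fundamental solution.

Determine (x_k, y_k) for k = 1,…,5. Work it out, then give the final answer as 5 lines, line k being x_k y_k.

18768 959
704475647 35997024
26443197867024 1351184291905
992571874432137217 50718053544949056
37257177852241504710288 1903752856512023474111

d=383: √d = [19; 1,1,3,19,3,1,1,38] (ℓ=8, even), read p_7/q_7
k=0  a_k=19  p_k/q_k = 19/1
k=1  a_k=1  p_k/q_k = 20/1
…
k=3  a_k=3  p_k/q_k = 137/7
…
k=6  a_k=1  p_k/q_k = 10705/547
k=7  a_k=1  p_k/q_k = 18768/959
fundamental: x₁=18768, y₁=959  (since 352237824 − 383·919681 = 1)
(18768+959√383)^2 = 704475647 + 35997024√383
(18768+959√383)^3 = 26443197867024 + 1351184291905√383
(18768+959√383)^4 = 992571874432137217 + 50718053544949056√383
(18768+959√383)^5 = 37257177852241504710288 + 1903752856512023474111√383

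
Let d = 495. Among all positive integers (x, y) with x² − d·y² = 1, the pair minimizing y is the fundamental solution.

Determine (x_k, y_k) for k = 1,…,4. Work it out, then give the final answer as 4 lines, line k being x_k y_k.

√495 → a₀=22, period (4,44); ℓ=2 even so k=1
k=0  a_k=22  p_k/q_k = 22/1
k=1  a_k=4  p_k/q_k = 89/4
fundamental: x₁=89, y₁=4  (since 7921 − 495·16 = 1)
(89+4√495)^2 = 15841 + 712√495
(89+4√495)^3 = 2819609 + 126732√495
(89+4√495)^4 = 501874561 + 22557584√495

89 4
15841 712
2819609 126732
501874561 22557584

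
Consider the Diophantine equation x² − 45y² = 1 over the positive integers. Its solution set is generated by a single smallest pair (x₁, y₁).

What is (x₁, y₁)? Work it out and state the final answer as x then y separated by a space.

√45 = [6; 1,2,2,2,1,12, …], period ℓ=6 (even) → k=5
a_0=6:  p_0=6·1+0=6,  q_0=6·0+1=1
…
a_2=2:  p_2=2·7+6=20,  q_2=2·1+1=3
…
a_4=2:  p_4=2·47+20=114,  q_4=2·7+3=17
a_5=1:  p_5=1·114+47=161,  q_5=1·17+7=24
→ (161, 24).  Check: 161²=25921, 45·24²=25920, difference 1.

161 24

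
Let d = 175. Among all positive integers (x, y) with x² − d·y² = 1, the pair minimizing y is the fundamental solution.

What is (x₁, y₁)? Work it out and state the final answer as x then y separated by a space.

2024 153

[13; 4,2,1,2,4,26] for √175; ℓ=6 ⇒ convergent index 5
a_0=13:  p_0=13·1+0=13,  q_0=13·0+1=1
…
a_2=2:  p_2=2·53+13=119,  q_2=2·4+1=9
a_3=1:  p_3=1·119+53=172,  q_3=1·9+4=13
a_4=2:  p_4=2·172+119=463,  q_4=2·13+9=35
a_5=4:  p_5=4·463+172=2024,  q_5=4·35+13=153
(x₁, y₁) = (2024, 153);  2024² − 175·153² = 1 ✓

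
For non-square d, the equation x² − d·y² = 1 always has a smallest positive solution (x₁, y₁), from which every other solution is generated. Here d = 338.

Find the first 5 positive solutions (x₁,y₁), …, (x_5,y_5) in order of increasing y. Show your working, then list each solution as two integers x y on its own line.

[18; 2,1,1,2,36] for √338; ℓ=5 ⇒ convergent index 9
a_0=18:  p_0=18·1+0=18,  q_0=18·0+1=1
a_1=2:  p_1=2·18+1=37,  q_1=2·1+0=2
a_2=1:  p_2=1·37+18=55,  q_2=1·2+1=3
a_3=1:  p_3=1·55+37=92,  q_3=1·3+2=5
a_4=2:  p_4=2·92+55=239,  q_4=2·5+3=13
a_5=36:  p_5=36·239+92=8696,  q_5=36·13+5=473
a_6=2:  p_6=2·8696+239=17631,  q_6=2·473+13=959
a_7=1:  p_7=1·17631+8696=26327,  q_7=1·959+473=1432
a_8=1:  p_8=1·26327+17631=43958,  q_8=1·1432+959=2391
a_9=2:  p_9=2·43958+26327=114243,  q_9=2·2391+1432=6214
→ (114243, 6214).  Check: 114243²=13051463049, 338·6214²=13051463048, difference 1.
k=2:  x_2 = 114243·114243+338·6214·6214 = 26102926097,  y_2 = 114243·6214+6214·114243 = 1419812004
k=3:  x_3 = 114243·26102926097+338·6214·1419812004 = 5964153172084899,  y_3 = 114243·1419812004+6214·26102926097 = 324407165539730
k=4:  x_4 = 114243·5964153172084899+338·6214·324407165539730 = 1362725501650887306817,  y_4 = 114243·324407165539730+6214·5964153172084899 = 74122495624090936776
k=5:  x_5 = 114243·1362725501650887306817+338·6214·74122495624090936776 = 311363698964240484013304163,  y_5 = 114243·74122495624090936776+6214·1362725501650887306817 = 16935952534841634614661406

114243 6214
26102926097 1419812004
5964153172084899 324407165539730
1362725501650887306817 74122495624090936776
311363698964240484013304163 16935952534841634614661406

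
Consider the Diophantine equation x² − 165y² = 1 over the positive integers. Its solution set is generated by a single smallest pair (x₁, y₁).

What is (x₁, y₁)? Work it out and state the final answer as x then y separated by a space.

1079 84

√165 → a₀=12, period (1,5,2,5,1,24); ℓ=6 even so k=5
i=0: a=12 ⇒ p=12, q=1
…
i=4: a=5 ⇒ p=912, q=71
i=5: a=1 ⇒ p=1079, q=84
(x₁, y₁) = (1079, 84);  1079² − 165·84² = 1 ✓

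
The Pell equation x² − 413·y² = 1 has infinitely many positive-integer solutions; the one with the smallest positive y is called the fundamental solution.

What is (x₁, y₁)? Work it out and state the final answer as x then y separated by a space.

113399 5580

[20; 3,9,1,4,1,9,3,40] for √413; ℓ=8 ⇒ convergent index 7
i=0: a=20 ⇒ p=20, q=1
…
i=2: a=9 ⇒ p=569, q=28
i=3: a=1 ⇒ p=630, q=31
…
i=5: a=1 ⇒ p=3719, q=183
i=6: a=9 ⇒ p=36560, q=1799
i=7: a=3 ⇒ p=113399, q=5580
fundamental: x₁=113399, y₁=5580  (since 12859333201 − 413·31136400 = 1)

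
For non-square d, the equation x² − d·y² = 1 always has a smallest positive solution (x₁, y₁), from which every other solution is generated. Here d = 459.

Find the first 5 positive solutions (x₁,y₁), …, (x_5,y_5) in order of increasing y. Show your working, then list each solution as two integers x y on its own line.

[21; 2,2,1,4,21,4,1,2,2,42] for √459; ℓ=10 ⇒ convergent index 9
step 0: (21, 1)  from 21·(1,0) + (0,1)
step 1: (43, 2)  from 2·(21,1) + (1,0)
step 2: (107, 5)  from 2·(43,2) + (21,1)
…
step 4: (707, 33)  from 4·(150,7) + (107,5)
step 5: (14997, 700)  from 21·(707,33) + (150,7)
…
step 8: (212079, 9899)  from 2·(75692,3533) + (60695,2833)
step 9: (499850, 23331)  from 2·(212079,9899) + (75692,3533)
fundamental: x₁=499850, y₁=23331  (since 249850022500 − 459·544335561 = 1)
n=2: (499850,23331)∘(499850,23331) = (499850·499850+459·23331·23331, 499850·23331+23331·499850) = (499700044999,23324000700)
n=3: (499700044999,23324000700)∘(499850,23331) = (499850·499700044999+459·23331·23324000700, 499850·23324000700+23331·499700044999) = (499550134985000450,23317003499766669)
n=4: (499550134985000450,23317003499766669)∘(499850,23331) = (499850·499550134985000450+459·23331·23317003499766669, 499850·23317003499766669+23331·499550134985000450) = (499400269944005249820001,23310008398693414998600)
n=5: (499400269944005249820001,23310008398693414998600)∘(499850,23331) = (499850·499400269944005249820001+459·23331·23310008398693414998600, 499850·23310008398693414998600+23331·499400269944005249820001) = (499250449862522498110069999250,23303015396150489970600653331)

499850 23331
499700044999 23324000700
499550134985000450 23317003499766669
499400269944005249820001 23310008398693414998600
499250449862522498110069999250 23303015396150489970600653331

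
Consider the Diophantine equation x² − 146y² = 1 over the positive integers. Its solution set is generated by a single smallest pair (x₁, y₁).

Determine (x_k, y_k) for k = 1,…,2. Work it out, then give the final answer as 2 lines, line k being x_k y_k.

145 12
42049 3480

d=146: √d = [12; 12,24] (ℓ=2, even), read p_1/q_1
i=0: a=12 ⇒ p=12, q=1
i=1: a=12 ⇒ p=145, q=12
→ (145, 12).  Check: 145²=21025, 146·12²=21024, difference 1.
(145+12√146)^2 = 42049 + 3480√146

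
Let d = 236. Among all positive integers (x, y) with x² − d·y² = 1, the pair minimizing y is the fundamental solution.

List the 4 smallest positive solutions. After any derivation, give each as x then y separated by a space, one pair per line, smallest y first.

[15; 2,1,3,5,1,6,1,5,3,1,2,30] for √236; ℓ=12 ⇒ convergent index 11
step 0: (15, 1)  from 15·(1,0) + (0,1)
…
step 2: (46, 3)  from 1·(31,2) + (15,1)
…
step 5: (1060, 69)  from 1·(891,58) + (169,11)
step 6: (7251, 472)  from 6·(1060,69) + (891,58)
step 7: (8311, 541)  from 1·(7251,472) + (1060,69)
…
step 10: (203535, 13249)  from 1·(154729,10072) + (48806,3177)
step 11: (561799, 36570)  from 2·(203535,13249) + (154729,10072)
→ (561799, 36570).  Check: 561799²=315618116401, 236·36570²=315618116400, difference 1.
(x_2, y_2) = (561799·561799 + 236·36570·36570, 561799·36570 + 36570·561799) = (631236232801, 41089978860)
(x_3, y_3) = (561799·631236232801 + 236·36570·41089978860, 561799·41089978860 + 36570·631236232801) = (709255768702176199, 46168618067101710)
(x_4, y_4) = (561799·709255768702176199 + 236·36570·46168618067101710, 561799·46168618067101710 + 36570·709255768702176199) = (796918363201596536611201, 51874966922918257173720)

561799 36570
631236232801 41089978860
709255768702176199 46168618067101710
796918363201596536611201 51874966922918257173720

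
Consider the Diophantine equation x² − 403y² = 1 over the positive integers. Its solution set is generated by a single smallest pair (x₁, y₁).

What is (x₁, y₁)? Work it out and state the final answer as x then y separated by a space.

669878 33369

√403 = [20; 13,2,1,3,1,3,1,2,13,40, …], period ℓ=10 (even) → k=9
a_0=20:  p_0=20·1+0=20,  q_0=20·0+1=1
a_1=13:  p_1=13·20+1=261,  q_1=13·1+0=13
a_2=2:  p_2=2·261+20=542,  q_2=2·13+1=27
a_3=1:  p_3=1·542+261=803,  q_3=1·27+13=40
…
a_6=3:  p_6=3·3754+2951=14213,  q_6=3·187+147=708
a_7=1:  p_7=1·14213+3754=17967,  q_7=1·708+187=895
a_8=2:  p_8=2·17967+14213=50147,  q_8=2·895+708=2498
a_9=13:  p_9=13·50147+17967=669878,  q_9=13·2498+895=33369
→ (669878, 33369).  Check: 669878²=448736534884, 403·33369²=448736534883, difference 1.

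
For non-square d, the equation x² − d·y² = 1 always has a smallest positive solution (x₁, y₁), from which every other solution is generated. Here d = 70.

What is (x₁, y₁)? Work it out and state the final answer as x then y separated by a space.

[8; 2,1,2,1,2,16] for √70; ℓ=6 ⇒ convergent index 5
step 0: (8, 1)  from 8·(1,0) + (0,1)
step 1: (17, 2)  from 2·(8,1) + (1,0)
…
step 4: (92, 11)  from 1·(67,8) + (25,3)
step 5: (251, 30)  from 2·(92,11) + (67,8)
fundamental: x₁=251, y₁=30  (since 63001 − 70·900 = 1)

251 30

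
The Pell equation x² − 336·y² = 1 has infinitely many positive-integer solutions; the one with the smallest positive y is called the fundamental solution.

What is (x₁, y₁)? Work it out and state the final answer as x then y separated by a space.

√336 = [18; 3,36, …], period ℓ=2 (even) → k=1
i=0: a=18 ⇒ p=18, q=1
i=1: a=3 ⇒ p=55, q=3
(x₁, y₁) = (55, 3);  55² − 336·3² = 1 ✓

55 3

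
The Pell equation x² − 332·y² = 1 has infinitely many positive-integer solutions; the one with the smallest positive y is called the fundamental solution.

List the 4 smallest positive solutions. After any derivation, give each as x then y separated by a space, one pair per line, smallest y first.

13447 738
361643617 19847772
9726043422151 533785979430
261572211433685377 14355640110942648

d=332: √d = [18; 4,1,1,8,1,1,4,36] (ℓ=8, even), read p_7/q_7
k=0  a_k=18  p_k/q_k = 18/1
k=1  a_k=4  p_k/q_k = 73/4
…
k=5  a_k=1  p_k/q_k = 1567/86
k=6  a_k=1  p_k/q_k = 2970/163
k=7  a_k=4  p_k/q_k = 13447/738
(x₁, y₁) = (13447, 738);  13447² − 332·738² = 1 ✓
(13447+738√332)^2 = 361643617 + 19847772√332
(13447+738√332)^3 = 9726043422151 + 533785979430√332
(13447+738√332)^4 = 261572211433685377 + 14355640110942648√332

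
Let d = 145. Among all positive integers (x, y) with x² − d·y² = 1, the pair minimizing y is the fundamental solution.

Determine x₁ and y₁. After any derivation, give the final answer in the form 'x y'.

d=145: √d = [12; 24] (ℓ=1, odd), read p_1/q_1
step 0: (12, 1)  from 12·(1,0) + (0,1)
step 1: (289, 24)  from 24·(12,1) + (1,0)
(x₁, y₁) = (289, 24);  289² − 145·24² = 1 ✓

289 24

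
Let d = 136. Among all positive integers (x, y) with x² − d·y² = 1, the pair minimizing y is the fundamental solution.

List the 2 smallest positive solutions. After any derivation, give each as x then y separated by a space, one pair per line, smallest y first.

√136 = [11; 1,1,1,22, …], period ℓ=4 (even) → k=3
step 0: (11, 1)  from 11·(1,0) + (0,1)
…
step 2: (23, 2)  from 1·(12,1) + (11,1)
step 3: (35, 3)  from 1·(23,2) + (12,1)
(x₁, y₁) = (35, 3);  35² − 136·3² = 1 ✓
n=2: (35,3)∘(35,3) = (35·35+136·3·3, 35·3+3·35) = (2449,210)

35 3
2449 210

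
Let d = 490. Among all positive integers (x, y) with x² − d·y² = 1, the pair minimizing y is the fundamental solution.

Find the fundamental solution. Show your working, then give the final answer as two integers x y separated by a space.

d=490: √d = [22; 7,2,1,4,4,4,1,2,7,44] (ℓ=10, even), read p_9/q_9
i=0: a=22 ⇒ p=22, q=1
…
i=2: a=2 ⇒ p=332, q=15
i=3: a=1 ⇒ p=487, q=22
i=4: a=4 ⇒ p=2280, q=103
…
i=6: a=4 ⇒ p=40708, q=1839
…
i=8: a=2 ⇒ p=141338, q=6385
i=9: a=7 ⇒ p=1039681, q=46968
fundamental: x₁=1039681, y₁=46968  (since 1080936581761 − 490·2205993024 = 1)

1039681 46968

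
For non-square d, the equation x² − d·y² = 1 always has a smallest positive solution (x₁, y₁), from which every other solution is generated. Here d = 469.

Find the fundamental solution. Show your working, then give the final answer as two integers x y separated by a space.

137215 6336

d=469: √d = [21; 1,1,1,10,6,10,1,1,1,42] (ℓ=10, even), read p_9/q_9
i=0: a=21 ⇒ p=21, q=1
…
i=8: a=1 ⇒ p=90069, q=4159
i=9: a=1 ⇒ p=137215, q=6336
fundamental: x₁=137215, y₁=6336  (since 18827956225 − 469·40144896 = 1)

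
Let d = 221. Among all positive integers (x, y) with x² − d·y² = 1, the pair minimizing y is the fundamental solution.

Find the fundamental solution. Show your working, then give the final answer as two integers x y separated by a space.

[14; 1,6,2,6,1,28] for √221; ℓ=6 ⇒ convergent index 5
a_0=14:  p_0=14·1+0=14,  q_0=14·0+1=1
a_1=1:  p_1=1·14+1=15,  q_1=1·1+0=1
a_2=6:  p_2=6·15+14=104,  q_2=6·1+1=7
a_3=2:  p_3=2·104+15=223,  q_3=2·7+1=15
a_4=6:  p_4=6·223+104=1442,  q_4=6·15+7=97
a_5=1:  p_5=1·1442+223=1665,  q_5=1·97+15=112
→ (1665, 112).  Check: 1665²=2772225, 221·112²=2772224, difference 1.

1665 112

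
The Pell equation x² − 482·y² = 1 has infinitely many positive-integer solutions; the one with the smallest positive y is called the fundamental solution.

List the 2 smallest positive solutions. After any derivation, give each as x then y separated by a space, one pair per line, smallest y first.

√482 = [21; 1,20,1,42, …], period ℓ=4 (even) → k=3
k=0  a_k=21  p_k/q_k = 21/1
…
k=2  a_k=20  p_k/q_k = 461/21
k=3  a_k=1  p_k/q_k = 483/22
fundamental: x₁=483, y₁=22  (since 233289 − 482·484 = 1)
(483+22√482)^2 = 466577 + 21252√482

483 22
466577 21252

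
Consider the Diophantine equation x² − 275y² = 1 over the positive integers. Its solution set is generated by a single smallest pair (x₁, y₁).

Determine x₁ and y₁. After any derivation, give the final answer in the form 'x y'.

[16; 1,1,2,1,1,32] for √275; ℓ=6 ⇒ convergent index 5
k=0  a_k=16  p_k/q_k = 16/1
…
k=4  a_k=1  p_k/q_k = 116/7
k=5  a_k=1  p_k/q_k = 199/12
→ (199, 12).  Check: 199²=39601, 275·12²=39600, difference 1.

199 12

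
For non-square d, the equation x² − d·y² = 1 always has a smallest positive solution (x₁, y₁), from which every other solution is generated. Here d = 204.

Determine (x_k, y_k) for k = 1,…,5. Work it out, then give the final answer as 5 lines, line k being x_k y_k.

4999 350
49980001 3499300
499700044999 34986001050
4996000999920001 349790034998600
49950017497500124999 3497200734930001750

[14; 3,1,1,6,1,1,3,28] for √204; ℓ=8 ⇒ convergent index 7
step 0: (14, 1)  from 14·(1,0) + (0,1)
…
step 4: (657, 46)  from 6·(100,7) + (57,4)
…
step 6: (1414, 99)  from 1·(757,53) + (657,46)
step 7: (4999, 350)  from 3·(1414,99) + (757,53)
fundamental: x₁=4999, y₁=350  (since 24990001 − 204·122500 = 1)
(4999+350√204)^2 = 49980001 + 3499300√204
(4999+350√204)^3 = 499700044999 + 34986001050√204
(4999+350√204)^4 = 4996000999920001 + 349790034998600√204
(4999+350√204)^5 = 49950017497500124999 + 3497200734930001750√204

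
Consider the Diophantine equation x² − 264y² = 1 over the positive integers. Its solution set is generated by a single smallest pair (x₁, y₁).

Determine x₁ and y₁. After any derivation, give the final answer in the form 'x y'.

65 4

√264 = [16; 4,32, …], period ℓ=2 (even) → k=1
k=0  a_k=16  p_k/q_k = 16/1
k=1  a_k=4  p_k/q_k = 65/4
fundamental: x₁=65, y₁=4  (since 4225 − 264·16 = 1)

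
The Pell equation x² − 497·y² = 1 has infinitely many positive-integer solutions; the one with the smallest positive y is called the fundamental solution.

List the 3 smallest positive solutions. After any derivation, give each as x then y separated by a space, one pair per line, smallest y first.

1201887 53912
2889064721537 129592263888
6944658661946678751 311510514535059400

√497 = [22; 3,2,2,5,6,5,2,2,3,44, …], period ℓ=10 (even) → k=9
k=0  a_k=22  p_k/q_k = 22/1
k=1  a_k=3  p_k/q_k = 67/3
…
k=4  a_k=5  p_k/q_k = 2051/92
k=5  a_k=6  p_k/q_k = 12685/569
k=6  a_k=5  p_k/q_k = 65476/2937
k=7  a_k=2  p_k/q_k = 143637/6443
k=8  a_k=2  p_k/q_k = 352750/15823
k=9  a_k=3  p_k/q_k = 1201887/53912
(x₁, y₁) = (1201887, 53912);  1201887² − 497·53912² = 1 ✓
n=2: (1201887,53912)∘(1201887,53912) = (1201887·1201887+497·53912·53912, 1201887·53912+53912·1201887) = (2889064721537,129592263888)
n=3: (2889064721537,129592263888)∘(1201887,53912) = (1201887·2889064721537+497·53912·129592263888, 1201887·129592263888+53912·2889064721537) = (6944658661946678751,311510514535059400)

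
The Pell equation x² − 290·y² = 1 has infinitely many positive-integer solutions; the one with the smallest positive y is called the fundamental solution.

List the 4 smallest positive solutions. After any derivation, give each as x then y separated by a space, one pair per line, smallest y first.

√290 → a₀=17, period (34); ℓ=1 odd so k=1
k=0  a_k=17  p_k/q_k = 17/1
k=1  a_k=34  p_k/q_k = 579/34
fundamental: x₁=579, y₁=34  (since 335241 − 290·1156 = 1)
(579+34√290)^2 = 670481 + 39372√290
(579+34√290)^3 = 776416419 + 45592742√290
(579+34√290)^4 = 899089542721 + 52796355864√290

579 34
670481 39372
776416419 45592742
899089542721 52796355864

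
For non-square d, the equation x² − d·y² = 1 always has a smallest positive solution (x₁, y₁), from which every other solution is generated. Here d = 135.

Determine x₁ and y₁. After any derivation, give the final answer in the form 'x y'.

d=135: √d = [11; 1,1,1,1,1,1,1,22] (ℓ=8, even), read p_7/q_7
k=0  a_k=11  p_k/q_k = 11/1
…
k=2  a_k=1  p_k/q_k = 23/2
k=3  a_k=1  p_k/q_k = 35/3
k=4  a_k=1  p_k/q_k = 58/5
k=5  a_k=1  p_k/q_k = 93/8
k=6  a_k=1  p_k/q_k = 151/13
k=7  a_k=1  p_k/q_k = 244/21
(x₁, y₁) = (244, 21);  244² − 135·21² = 1 ✓

244 21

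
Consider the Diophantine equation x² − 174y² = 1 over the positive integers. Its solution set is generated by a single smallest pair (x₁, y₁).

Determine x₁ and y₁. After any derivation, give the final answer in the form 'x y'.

[13; 5,4,5,26] for √174; ℓ=4 ⇒ convergent index 3
a_0=13:  p_0=13·1+0=13,  q_0=13·0+1=1
a_1=5:  p_1=5·13+1=66,  q_1=5·1+0=5
a_2=4:  p_2=4·66+13=277,  q_2=4·5+1=21
a_3=5:  p_3=5·277+66=1451,  q_3=5·21+5=110
→ (1451, 110).  Check: 1451²=2105401, 174·110²=2105400, difference 1.

1451 110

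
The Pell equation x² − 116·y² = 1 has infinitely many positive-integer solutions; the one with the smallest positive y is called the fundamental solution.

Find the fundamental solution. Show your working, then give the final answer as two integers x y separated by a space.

9801 910

√116 = [10; 1,3,2,1,4,1,2,3,1,20, …], period ℓ=10 (even) → k=9
i=0: a=10 ⇒ p=10, q=1
i=1: a=1 ⇒ p=11, q=1
i=2: a=3 ⇒ p=43, q=4
…
i=4: a=1 ⇒ p=140, q=13
…
i=6: a=1 ⇒ p=797, q=74
i=7: a=2 ⇒ p=2251, q=209
i=8: a=3 ⇒ p=7550, q=701
i=9: a=1 ⇒ p=9801, q=910
fundamental: x₁=9801, y₁=910  (since 96059601 − 116·828100 = 1)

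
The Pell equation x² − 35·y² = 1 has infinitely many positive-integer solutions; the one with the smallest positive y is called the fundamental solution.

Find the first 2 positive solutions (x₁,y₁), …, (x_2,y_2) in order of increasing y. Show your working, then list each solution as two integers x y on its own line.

√35 → a₀=5, period (1,10); ℓ=2 even so k=1
k=0  a_k=5  p_k/q_k = 5/1
k=1  a_k=1  p_k/q_k = 6/1
→ (6, 1).  Check: 6²=36, 35·1²=35, difference 1.
(6+1√35)^2 = 71 + 12√35

6 1
71 12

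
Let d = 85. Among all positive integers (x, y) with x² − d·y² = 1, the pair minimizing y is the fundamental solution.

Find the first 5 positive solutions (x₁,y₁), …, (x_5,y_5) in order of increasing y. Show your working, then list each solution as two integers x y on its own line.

285769 30996
163327842721 17715391848
93348068572789129 10125019625991228
53351968415791425367681 5786833466982059076816
30492677324331251603220874249 3307395226041867061019271780

√85 = [9; 4,1,1,4,18, …], period ℓ=5 (odd) → k=9
step 0: (9, 1)  from 9·(1,0) + (0,1)
step 1: (37, 4)  from 4·(9,1) + (1,0)
step 2: (46, 5)  from 1·(37,4) + (9,1)
…
step 5: (6887, 747)  from 18·(378,41) + (83,9)
step 6: (27926, 3029)  from 4·(6887,747) + (378,41)
…
step 8: (62739, 6805)  from 1·(34813,3776) + (27926,3029)
step 9: (285769, 30996)  from 4·(62739,6805) + (34813,3776)
fundamental: x₁=285769, y₁=30996  (since 81663921361 − 85·960752016 = 1)
k=2:  x_2 = 285769·285769+85·30996·30996 = 163327842721,  y_2 = 285769·30996+30996·285769 = 17715391848
k=3:  x_3 = 285769·163327842721+85·30996·17715391848 = 93348068572789129,  y_3 = 285769·17715391848+30996·163327842721 = 10125019625991228
k=4:  x_4 = 285769·93348068572789129+85·30996·10125019625991228 = 53351968415791425367681,  y_4 = 285769·10125019625991228+30996·93348068572789129 = 5786833466982059076816
k=5:  x_5 = 285769·53351968415791425367681+85·30996·5786833466982059076816 = 30492677324331251603220874249,  y_5 = 285769·5786833466982059076816+30996·53351968415791425367681 = 3307395226041867061019271780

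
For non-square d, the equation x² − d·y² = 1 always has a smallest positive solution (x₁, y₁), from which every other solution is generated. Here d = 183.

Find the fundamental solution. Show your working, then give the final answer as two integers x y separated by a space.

487 36

√183 = [13; 1,1,8,1,1,26, …], period ℓ=6 (even) → k=5
a_0=13:  p_0=13·1+0=13,  q_0=13·0+1=1
a_1=1:  p_1=1·13+1=14,  q_1=1·1+0=1
a_2=1:  p_2=1·14+13=27,  q_2=1·1+1=2
a_3=8:  p_3=8·27+14=230,  q_3=8·2+1=17
a_4=1:  p_4=1·230+27=257,  q_4=1·17+2=19
a_5=1:  p_5=1·257+230=487,  q_5=1·19+17=36
(x₁, y₁) = (487, 36);  487² − 183·36² = 1 ✓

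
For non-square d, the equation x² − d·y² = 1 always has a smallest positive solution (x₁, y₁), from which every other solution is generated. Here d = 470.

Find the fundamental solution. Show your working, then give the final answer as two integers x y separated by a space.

[21; 1,2,8,2,1,42] for √470; ℓ=6 ⇒ convergent index 5
i=0: a=21 ⇒ p=21, q=1
…
i=4: a=2 ⇒ p=1149, q=53
i=5: a=1 ⇒ p=1691, q=78
(x₁, y₁) = (1691, 78);  1691² − 470·78² = 1 ✓

1691 78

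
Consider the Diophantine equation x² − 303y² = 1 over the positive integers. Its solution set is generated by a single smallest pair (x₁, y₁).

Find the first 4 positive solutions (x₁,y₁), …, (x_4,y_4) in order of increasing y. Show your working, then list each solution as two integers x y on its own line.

2524 145
12741151 731960
64317327724 3694933935
324673857609601 18652025771920

d=303: √d = [17; 2,2,5,2,2,34] (ℓ=6, even), read p_5/q_5
i=0: a=17 ⇒ p=17, q=1
i=1: a=2 ⇒ p=35, q=2
…
i=4: a=2 ⇒ p=1027, q=59
i=5: a=2 ⇒ p=2524, q=145
fundamental: x₁=2524, y₁=145  (since 6370576 − 303·21025 = 1)
k=2:  x_2 = 2524·2524+303·145·145 = 12741151,  y_2 = 2524·145+145·2524 = 731960
k=3:  x_3 = 2524·12741151+303·145·731960 = 64317327724,  y_3 = 2524·731960+145·12741151 = 3694933935
k=4:  x_4 = 2524·64317327724+303·145·3694933935 = 324673857609601,  y_4 = 2524·3694933935+145·64317327724 = 18652025771920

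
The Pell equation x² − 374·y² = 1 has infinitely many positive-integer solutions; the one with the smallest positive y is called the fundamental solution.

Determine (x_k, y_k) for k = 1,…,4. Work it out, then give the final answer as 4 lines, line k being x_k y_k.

3365 174
22646449 1171020
152410598405 7880964426
1025723304619201 53038889415960

d=374: √d = [19; 2,1,18,1,2,38] (ℓ=6, even), read p_5/q_5
i=0: a=19 ⇒ p=19, q=1
…
i=2: a=1 ⇒ p=58, q=3
…
i=4: a=1 ⇒ p=1141, q=59
i=5: a=2 ⇒ p=3365, q=174
→ (3365, 174).  Check: 3365²=11323225, 374·174²=11323224, difference 1.
k=2:  x_2 = 3365·3365+374·174·174 = 22646449,  y_2 = 3365·174+174·3365 = 1171020
k=3:  x_3 = 3365·22646449+374·174·1171020 = 152410598405,  y_3 = 3365·1171020+174·22646449 = 7880964426
k=4:  x_4 = 3365·152410598405+374·174·7880964426 = 1025723304619201,  y_4 = 3365·7880964426+174·152410598405 = 53038889415960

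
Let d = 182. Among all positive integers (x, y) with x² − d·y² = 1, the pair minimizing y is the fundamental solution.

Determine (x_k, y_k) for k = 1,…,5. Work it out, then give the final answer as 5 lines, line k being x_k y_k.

[13; 2,26] for √182; ℓ=2 ⇒ convergent index 1
k=0  a_k=13  p_k/q_k = 13/1
k=1  a_k=2  p_k/q_k = 27/2
→ (27, 2).  Check: 27²=729, 182·2²=728, difference 1.
(27+2√182)^2 = 1457 + 108√182
(27+2√182)^3 = 78651 + 5830√182
(27+2√182)^4 = 4245697 + 314712√182
(27+2√182)^5 = 229188987 + 16988618√182

27 2
1457 108
78651 5830
4245697 314712
229188987 16988618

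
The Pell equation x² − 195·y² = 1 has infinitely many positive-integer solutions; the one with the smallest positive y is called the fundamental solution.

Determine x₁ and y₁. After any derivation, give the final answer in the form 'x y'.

14 1

d=195: √d = [13; 1,26] (ℓ=2, even), read p_1/q_1
i=0: a=13 ⇒ p=13, q=1
i=1: a=1 ⇒ p=14, q=1
(x₁, y₁) = (14, 1);  14² − 195·1² = 1 ✓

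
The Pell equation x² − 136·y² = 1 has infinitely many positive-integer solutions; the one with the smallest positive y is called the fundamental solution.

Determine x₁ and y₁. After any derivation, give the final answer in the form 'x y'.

35 3

√136 = [11; 1,1,1,22, …], period ℓ=4 (even) → k=3
step 0: (11, 1)  from 11·(1,0) + (0,1)
…
step 2: (23, 2)  from 1·(12,1) + (11,1)
step 3: (35, 3)  from 1·(23,2) + (12,1)
→ (35, 3).  Check: 35²=1225, 136·3²=1224, difference 1.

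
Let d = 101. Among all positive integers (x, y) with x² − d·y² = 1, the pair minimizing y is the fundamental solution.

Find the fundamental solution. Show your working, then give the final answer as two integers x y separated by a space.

√101 → a₀=10, period (20); ℓ=1 odd so k=1
a_0=10:  p_0=10·1+0=10,  q_0=10·0+1=1
a_1=20:  p_1=20·10+1=201,  q_1=20·1+0=20
(x₁, y₁) = (201, 20);  201² − 101·20² = 1 ✓

201 20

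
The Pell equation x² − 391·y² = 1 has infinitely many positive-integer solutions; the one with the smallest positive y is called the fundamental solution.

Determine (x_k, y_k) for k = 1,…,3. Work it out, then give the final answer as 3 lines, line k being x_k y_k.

[19; 1,3,2,2,1,…,3,1,38] for √391; ℓ=16 ⇒ convergent index 15
i=0: a=19 ⇒ p=19, q=1
i=1: a=1 ⇒ p=20, q=1
…
i=3: a=2 ⇒ p=178, q=9
i=4: a=2 ⇒ p=435, q=22
…
i=6: a=1 ⇒ p=1048, q=53
i=7: a=2 ⇒ p=2709, q=137
i=8: a=19 ⇒ p=52519, q=2656
…
i=10: a=1 ⇒ p=160266, q=8105
…
i=12: a=2 ⇒ p=696292, q=35213
…
i=14: a=3 ⇒ p=5678083, q=287153
i=15: a=1 ⇒ p=7338680, q=371133
(x₁, y₁) = (7338680, 371133);  7338680² − 391·371133² = 1 ✓
(7338680+371133√391)^2 = 107712448284799 + 5447252648880√391
(7338680+371133√391)^3 = 1580934379957370111960 + 79951288138564985667√391

7338680 371133
107712448284799 5447252648880
1580934379957370111960 79951288138564985667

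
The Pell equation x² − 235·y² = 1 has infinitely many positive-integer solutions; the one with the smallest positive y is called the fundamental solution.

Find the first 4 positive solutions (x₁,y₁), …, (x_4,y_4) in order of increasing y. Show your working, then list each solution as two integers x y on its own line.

d=235: √d = [15; 3,30] (ℓ=2, even), read p_1/q_1
step 0: (15, 1)  from 15·(1,0) + (0,1)
step 1: (46, 3)  from 3·(15,1) + (1,0)
(x₁, y₁) = (46, 3);  46² − 235·3² = 1 ✓
(46+3√235)^2 = 4231 + 276√235
(46+3√235)^3 = 389206 + 25389√235
(46+3√235)^4 = 35802721 + 2335512√235

46 3
4231 276
389206 25389
35802721 2335512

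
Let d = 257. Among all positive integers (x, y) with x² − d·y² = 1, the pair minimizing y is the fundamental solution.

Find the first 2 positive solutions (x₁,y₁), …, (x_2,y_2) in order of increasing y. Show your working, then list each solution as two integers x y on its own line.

√257 = [16; 32, …], period ℓ=1 (odd) → k=1
step 0: (16, 1)  from 16·(1,0) + (0,1)
step 1: (513, 32)  from 32·(16,1) + (1,0)
(x₁, y₁) = (513, 32);  513² − 257·32² = 1 ✓
(513+32√257)^2 = 526337 + 32832√257

513 32
526337 32832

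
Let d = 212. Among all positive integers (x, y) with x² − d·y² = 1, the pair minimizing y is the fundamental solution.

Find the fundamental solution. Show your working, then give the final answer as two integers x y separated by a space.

√212 → a₀=14, period (1,1,3,1,1,…,1,1,28); ℓ=14 even so k=13
a_0=14:  p_0=14·1+0=14,  q_0=14·0+1=1
a_1=1:  p_1=1·14+1=15,  q_1=1·1+0=1
a_2=1:  p_2=1·15+14=29,  q_2=1·1+1=2
a_3=3:  p_3=3·29+15=102,  q_3=3·2+1=7
…
a_5=1:  p_5=1·131+102=233,  q_5=1·9+7=16
…
a_7=6:  p_7=6·364+233=2417,  q_7=6·25+16=166
a_8=1:  p_8=1·2417+364=2781,  q_8=1·166+25=191
a_9=1:  p_9=1·2781+2417=5198,  q_9=1·191+166=357
a_10=1:  p_10=1·5198+2781=7979,  q_10=1·357+191=548
a_11=3:  p_11=3·7979+5198=29135,  q_11=3·548+357=2001
a_12=1:  p_12=1·29135+7979=37114,  q_12=1·2001+548=2549
a_13=1:  p_13=1·37114+29135=66249,  q_13=1·2549+2001=4550
fundamental: x₁=66249, y₁=4550  (since 4388930001 − 212·20702500 = 1)

66249 4550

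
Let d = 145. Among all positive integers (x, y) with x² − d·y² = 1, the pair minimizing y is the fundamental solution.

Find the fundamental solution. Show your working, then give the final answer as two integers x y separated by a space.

289 24

√145 → a₀=12, period (24); ℓ=1 odd so k=1
k=0  a_k=12  p_k/q_k = 12/1
k=1  a_k=24  p_k/q_k = 289/24
fundamental: x₁=289, y₁=24  (since 83521 − 145·576 = 1)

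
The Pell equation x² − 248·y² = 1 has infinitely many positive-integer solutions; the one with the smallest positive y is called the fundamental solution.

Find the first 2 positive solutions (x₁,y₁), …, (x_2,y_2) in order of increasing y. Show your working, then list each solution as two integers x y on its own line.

63 4
7937 504

√248 = [15; 1,2,1,30, …], period ℓ=4 (even) → k=3
step 0: (15, 1)  from 15·(1,0) + (0,1)
step 1: (16, 1)  from 1·(15,1) + (1,0)
step 2: (47, 3)  from 2·(16,1) + (15,1)
step 3: (63, 4)  from 1·(47,3) + (16,1)
(x₁, y₁) = (63, 4);  63² − 248·4² = 1 ✓
n=2: (63,4)∘(63,4) = (63·63+248·4·4, 63·4+4·63) = (7937,504)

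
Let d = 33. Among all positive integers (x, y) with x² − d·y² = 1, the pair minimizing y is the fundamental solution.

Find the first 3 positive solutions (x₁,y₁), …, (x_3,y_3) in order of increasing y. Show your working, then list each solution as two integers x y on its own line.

23 4
1057 184
48599 8460

d=33: √d = [5; 1,2,1,10] (ℓ=4, even), read p_3/q_3
step 0: (5, 1)  from 5·(1,0) + (0,1)
step 1: (6, 1)  from 1·(5,1) + (1,0)
step 2: (17, 3)  from 2·(6,1) + (5,1)
step 3: (23, 4)  from 1·(17,3) + (6,1)
→ (23, 4).  Check: 23²=529, 33·4²=528, difference 1.
(x_2, y_2) = (23·23 + 33·4·4, 23·4 + 4·23) = (1057, 184)
(x_3, y_3) = (23·1057 + 33·4·184, 23·184 + 4·1057) = (48599, 8460)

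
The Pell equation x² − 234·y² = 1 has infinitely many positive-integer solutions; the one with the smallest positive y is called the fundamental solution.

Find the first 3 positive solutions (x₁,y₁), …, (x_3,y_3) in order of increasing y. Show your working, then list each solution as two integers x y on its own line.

5201 340
54100801 3536680
562756526801 36788545020

√234 = [15; 3,2,1,2,1,2,3,30, …], period ℓ=8 (even) → k=7
k=0  a_k=15  p_k/q_k = 15/1
k=1  a_k=3  p_k/q_k = 46/3
…
k=5  a_k=1  p_k/q_k = 566/37
k=6  a_k=2  p_k/q_k = 1545/101
k=7  a_k=3  p_k/q_k = 5201/340
(x₁, y₁) = (5201, 340);  5201² − 234·340² = 1 ✓
k=2:  x_2 = 5201·5201+234·340·340 = 54100801,  y_2 = 5201·340+340·5201 = 3536680
k=3:  x_3 = 5201·54100801+234·340·3536680 = 562756526801,  y_3 = 5201·3536680+340·54100801 = 36788545020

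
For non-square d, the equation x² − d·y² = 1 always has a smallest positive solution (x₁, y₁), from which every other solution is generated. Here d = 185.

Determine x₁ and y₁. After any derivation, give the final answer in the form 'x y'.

9249 680

√185 = [13; 1,1,1,1,26, …], period ℓ=5 (odd) → k=9
step 0: (13, 1)  from 13·(1,0) + (0,1)
step 1: (14, 1)  from 1·(13,1) + (1,0)
step 2: (27, 2)  from 1·(14,1) + (13,1)
…
step 4: (68, 5)  from 1·(41,3) + (27,2)
…
step 6: (1877, 138)  from 1·(1809,133) + (68,5)
step 7: (3686, 271)  from 1·(1877,138) + (1809,133)
step 8: (5563, 409)  from 1·(3686,271) + (1877,138)
step 9: (9249, 680)  from 1·(5563,409) + (3686,271)
fundamental: x₁=9249, y₁=680  (since 85544001 − 185·462400 = 1)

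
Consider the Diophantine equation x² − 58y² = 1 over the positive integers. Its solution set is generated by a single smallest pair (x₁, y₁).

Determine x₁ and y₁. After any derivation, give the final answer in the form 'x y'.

19603 2574

√58 → a₀=7, period (1,1,1,1,1,1,14); ℓ=7 odd so k=13
a_0=7:  p_0=7·1+0=7,  q_0=7·0+1=1
a_1=1:  p_1=1·7+1=8,  q_1=1·1+0=1
a_2=1:  p_2=1·8+7=15,  q_2=1·1+1=2
a_3=1:  p_3=1·15+8=23,  q_3=1·2+1=3
…
a_6=1:  p_6=1·61+38=99,  q_6=1·8+5=13
a_7=14:  p_7=14·99+61=1447,  q_7=14·13+8=190
a_8=1:  p_8=1·1447+99=1546,  q_8=1·190+13=203
…
a_11=1:  p_11=1·4539+2993=7532,  q_11=1·596+393=989
a_12=1:  p_12=1·7532+4539=12071,  q_12=1·989+596=1585
a_13=1:  p_13=1·12071+7532=19603,  q_13=1·1585+989=2574
(x₁, y₁) = (19603, 2574);  19603² − 58·2574² = 1 ✓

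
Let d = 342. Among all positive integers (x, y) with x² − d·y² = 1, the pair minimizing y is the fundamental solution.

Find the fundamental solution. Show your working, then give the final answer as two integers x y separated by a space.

√342 → a₀=18, period (2,36); ℓ=2 even so k=1
i=0: a=18 ⇒ p=18, q=1
i=1: a=2 ⇒ p=37, q=2
(x₁, y₁) = (37, 2);  37² − 342·2² = 1 ✓

37 2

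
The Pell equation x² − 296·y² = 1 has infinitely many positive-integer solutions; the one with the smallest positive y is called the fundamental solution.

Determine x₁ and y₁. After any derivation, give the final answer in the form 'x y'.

[17; 4,1,7,1,4,34] for √296; ℓ=6 ⇒ convergent index 5
a_0=17:  p_0=17·1+0=17,  q_0=17·0+1=1
…
a_2=1:  p_2=1·69+17=86,  q_2=1·4+1=5
a_3=7:  p_3=7·86+69=671,  q_3=7·5+4=39
a_4=1:  p_4=1·671+86=757,  q_4=1·39+5=44
a_5=4:  p_5=4·757+671=3699,  q_5=4·44+39=215
fundamental: x₁=3699, y₁=215  (since 13682601 − 296·46225 = 1)

3699 215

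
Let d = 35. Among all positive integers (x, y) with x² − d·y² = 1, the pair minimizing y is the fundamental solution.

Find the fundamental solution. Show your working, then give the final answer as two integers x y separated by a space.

√35 = [5; 1,10, …], period ℓ=2 (even) → k=1
k=0  a_k=5  p_k/q_k = 5/1
k=1  a_k=1  p_k/q_k = 6/1
→ (6, 1).  Check: 6²=36, 35·1²=35, difference 1.

6 1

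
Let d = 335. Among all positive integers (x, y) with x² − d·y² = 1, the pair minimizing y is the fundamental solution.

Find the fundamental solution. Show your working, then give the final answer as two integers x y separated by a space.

604 33

√335 → a₀=18, period (3,3,3,36); ℓ=4 even so k=3
k=0  a_k=18  p_k/q_k = 18/1
…
k=2  a_k=3  p_k/q_k = 183/10
k=3  a_k=3  p_k/q_k = 604/33
fundamental: x₁=604, y₁=33  (since 364816 − 335·1089 = 1)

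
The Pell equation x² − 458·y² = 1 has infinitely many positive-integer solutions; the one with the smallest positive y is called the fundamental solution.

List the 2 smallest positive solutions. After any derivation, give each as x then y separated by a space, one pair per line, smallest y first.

22899 1070
1048728401 49003860

√458 = [21; 2,2,42, …], period ℓ=3 (odd) → k=5
k=0  a_k=21  p_k/q_k = 21/1
…
k=2  a_k=2  p_k/q_k = 107/5
k=3  a_k=42  p_k/q_k = 4537/212
k=4  a_k=2  p_k/q_k = 9181/429
k=5  a_k=2  p_k/q_k = 22899/1070
(x₁, y₁) = (22899, 1070);  22899² − 458·1070² = 1 ✓
n=2: (22899,1070)∘(22899,1070) = (22899·22899+458·1070·1070, 22899·1070+1070·22899) = (1048728401,49003860)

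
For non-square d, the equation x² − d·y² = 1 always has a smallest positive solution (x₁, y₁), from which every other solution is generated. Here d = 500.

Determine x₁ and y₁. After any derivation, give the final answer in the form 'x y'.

930249 41602

√500 = [22; 2,1,3,2,1,…,1,2,44, …], period ℓ=14 (even) → k=13
k=0  a_k=22  p_k/q_k = 22/1
…
k=2  a_k=1  p_k/q_k = 67/3
k=3  a_k=3  p_k/q_k = 246/11
…
k=5  a_k=1  p_k/q_k = 805/36
…
k=8  a_k=1  p_k/q_k = 15809/707
…
k=10  a_k=2  p_k/q_k = 76317/3413
k=11  a_k=3  p_k/q_k = 259205/11592
k=12  a_k=1  p_k/q_k = 335522/15005
k=13  a_k=2  p_k/q_k = 930249/41602
fundamental: x₁=930249, y₁=41602  (since 865363202001 − 500·1730726404 = 1)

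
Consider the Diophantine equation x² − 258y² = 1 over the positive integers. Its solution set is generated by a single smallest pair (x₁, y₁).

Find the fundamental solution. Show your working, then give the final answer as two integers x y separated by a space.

257 16

√258 = [16; 16,32, …], period ℓ=2 (even) → k=1
step 0: (16, 1)  from 16·(1,0) + (0,1)
step 1: (257, 16)  from 16·(16,1) + (1,0)
fundamental: x₁=257, y₁=16  (since 66049 − 258·256 = 1)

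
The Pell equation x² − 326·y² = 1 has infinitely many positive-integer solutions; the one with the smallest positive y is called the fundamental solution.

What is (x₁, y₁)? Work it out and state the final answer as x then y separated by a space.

√326 = [18; 18,36, …], period ℓ=2 (even) → k=1
step 0: (18, 1)  from 18·(1,0) + (0,1)
step 1: (325, 18)  from 18·(18,1) + (1,0)
(x₁, y₁) = (325, 18);  325² − 326·18² = 1 ✓

325 18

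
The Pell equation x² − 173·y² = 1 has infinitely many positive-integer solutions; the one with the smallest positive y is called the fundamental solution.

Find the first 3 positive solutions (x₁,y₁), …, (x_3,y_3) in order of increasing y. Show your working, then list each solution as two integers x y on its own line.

√173 → a₀=13, period (6,1,1,6,26); ℓ=5 odd so k=9
k=0  a_k=13  p_k/q_k = 13/1
…
k=4  a_k=6  p_k/q_k = 1118/85
…
k=6  a_k=6  p_k/q_k = 176552/13423
k=7  a_k=1  p_k/q_k = 205791/15646
k=8  a_k=1  p_k/q_k = 382343/29069
k=9  a_k=6  p_k/q_k = 2499849/190060
fundamental: x₁=2499849, y₁=190060  (since 6249245022801 − 173·36122803600 = 1)
n=2: (2499849,190060)∘(2499849,190060) = (2499849·2499849+173·190060·190060, 2499849·190060+190060·2499849) = (12498490045601,950242601880)
n=3: (12498490045601,950242601880)∘(2499849,190060) = (2499849·12498490045601+173·190060·950242601880, 2499849·950242601880+190060·12498490045601) = (62488675684008728649,4750926036134042180)

2499849 190060
12498490045601 950242601880
62488675684008728649 4750926036134042180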